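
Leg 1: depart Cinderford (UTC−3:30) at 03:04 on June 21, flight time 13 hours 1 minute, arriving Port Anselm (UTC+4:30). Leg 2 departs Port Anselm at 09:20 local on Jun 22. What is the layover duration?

Convert departure to UTC: 03:04 + 3:30 = 06:34 UTC on Jun 21.
Add 13 hours 1 minute flight time → 19:35 UTC.
Port Anselm is UTC+4:30, so local arrival = 19:35 + 4:30 = 00:05 on Jun 22.
Layover = 09:20 − 00:05 = 9 hours 15 minutes.

9 hours 15 minutes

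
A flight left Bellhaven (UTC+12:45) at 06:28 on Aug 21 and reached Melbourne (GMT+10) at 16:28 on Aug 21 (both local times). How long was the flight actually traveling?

12 hours 45 minutes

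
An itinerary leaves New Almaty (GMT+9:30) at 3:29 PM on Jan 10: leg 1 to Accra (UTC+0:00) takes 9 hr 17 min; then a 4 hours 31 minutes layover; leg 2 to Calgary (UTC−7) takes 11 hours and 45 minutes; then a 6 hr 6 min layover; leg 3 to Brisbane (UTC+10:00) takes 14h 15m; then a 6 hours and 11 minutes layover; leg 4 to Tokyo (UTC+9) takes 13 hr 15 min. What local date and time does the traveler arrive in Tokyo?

8:19 AM on January 13

Convert departure to UTC: 3:29 PM − 9:30 = 5:59 AM UTC on Jan 10.
Add 9 hours and 17 minutes leg 1 → 3:16 PM UTC.
Add 4 hours and 31 minutes layover in Accra → 7:47 PM UTC.
Add 11 hours 45 minutes leg 2 → 7:32 AM UTC (Jan 11).
Add 6 hours 6 minutes layover in Calgary → 1:38 PM UTC.
Add 14 hours and 15 minutes leg 3 → 3:53 AM UTC (Jan 12).
Add 6 hours and 11 minutes layover in Brisbane → 10:04 AM UTC.
Add 13 hours and 15 minutes leg 4 → 11:19 PM UTC.
Tokyo is UTC+9:00, so local arrival = 11:19 PM + 9:00 = 8:19 AM on Jan 13.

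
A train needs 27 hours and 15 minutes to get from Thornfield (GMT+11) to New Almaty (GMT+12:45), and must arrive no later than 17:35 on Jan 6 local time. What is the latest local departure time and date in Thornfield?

12:35 on Jan 5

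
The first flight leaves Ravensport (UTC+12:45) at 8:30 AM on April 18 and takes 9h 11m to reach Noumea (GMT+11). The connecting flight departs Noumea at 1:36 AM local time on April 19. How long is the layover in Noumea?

Convert departure to UTC: 8:30 AM − 12:45 = 7:45 PM UTC on Apr 17.
Add 9 hours and 11 minutes flight time → 4:56 AM UTC (Apr 18).
Noumea is UTC+11:00, so local arrival = 4:56 AM + 11:00 = 3:56 PM on Apr 18.
Layover = 1:36 AM − 3:56 PM (+1 day) = 9 hours 40 minutes.

9 hours 40 minutes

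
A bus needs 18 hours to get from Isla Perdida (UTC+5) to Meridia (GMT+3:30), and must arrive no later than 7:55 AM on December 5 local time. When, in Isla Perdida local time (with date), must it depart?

3:25 PM on Dec 4

Target arrival in UTC: 7:55 AM − 3:30 = 4:25 AM on Dec 5.
Subtract 18 hours → departure 10:25 AM UTC on Dec 4.
Isla Perdida is UTC+5:00: 10:25 AM + 5:00 = 3:25 PM on Dec 4.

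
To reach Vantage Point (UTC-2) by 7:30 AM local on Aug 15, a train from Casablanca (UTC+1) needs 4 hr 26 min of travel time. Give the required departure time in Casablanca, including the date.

6:04 AM on August 15

Target arrival in UTC: 7:30 AM + 2:00 = 9:30 AM on Aug 15.
Subtract 4 hours 26 minutes → departure 5:04 AM UTC on Aug 15.
Casablanca is UTC+1:00: 5:04 AM + 1:00 = 6:04 AM on Aug 15.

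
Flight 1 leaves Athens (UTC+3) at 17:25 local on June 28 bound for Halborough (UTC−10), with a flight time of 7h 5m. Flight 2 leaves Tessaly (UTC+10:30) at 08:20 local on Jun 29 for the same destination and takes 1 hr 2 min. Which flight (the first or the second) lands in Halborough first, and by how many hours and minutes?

Flight 1 in UTC: 17:25 − 3:00 = 14:25 on Jun 28.
+7 hours 5 minutes → arrive 21:30 UTC on Jun 28.
Flight 2 in UTC: 08:20 − 10:30 = 21:50 on Jun 28.
+1 hour and 2 minutes → arrive 22:52 UTC on Jun 28.
Flight 1 lands earlier by 1 hour 22 minutes.

the first, by 1 hour 22 minutes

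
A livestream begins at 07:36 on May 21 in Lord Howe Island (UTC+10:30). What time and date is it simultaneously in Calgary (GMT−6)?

15:06 on May 20

In UTC: 07:36 − 10:30 = 21:06 on May 20.
Calgary is UTC−6:00: 21:06 − 6:00 = 15:06 on May 20.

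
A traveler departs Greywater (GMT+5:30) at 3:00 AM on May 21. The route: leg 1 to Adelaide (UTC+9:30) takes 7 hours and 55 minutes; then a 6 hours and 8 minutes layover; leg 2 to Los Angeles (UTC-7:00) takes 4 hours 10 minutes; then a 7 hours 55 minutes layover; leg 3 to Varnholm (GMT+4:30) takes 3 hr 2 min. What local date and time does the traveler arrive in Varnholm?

7:10 AM on May 22

Convert departure to UTC: 3:00 AM − 5:30 = 9:30 PM UTC on May 20.
Add 7 hours 55 minutes leg 1 → 5:25 AM UTC (May 21).
Add 6 hours and 8 minutes layover in Adelaide → 11:33 AM UTC.
Add 4 hours 10 minutes leg 2 → 3:43 PM UTC.
Add 7 hours and 55 minutes layover in Los Angeles → 11:38 PM UTC.
Add 3 hours and 2 minutes leg 3 → 2:40 AM UTC (May 22).
Varnholm is UTC+4:30, so local arrival = 2:40 AM + 4:30 = 7:10 AM on May 22.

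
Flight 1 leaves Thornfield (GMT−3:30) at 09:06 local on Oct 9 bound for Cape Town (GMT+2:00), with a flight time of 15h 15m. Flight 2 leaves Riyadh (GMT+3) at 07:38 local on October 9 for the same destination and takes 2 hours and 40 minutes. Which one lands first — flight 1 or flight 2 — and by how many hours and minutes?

the second, by 20 hours 33 minutes

Flight 1 in UTC: 09:06 + 3:30 = 12:36 on Oct 9.
+15 hours and 15 minutes → arrive 03:51 UTC on Oct 10.
Flight 2 in UTC: 07:38 − 3:00 = 04:38 on Oct 9.
+2 hours and 40 minutes → arrive 07:18 UTC on Oct 9.
Flight 2 lands earlier by 20 hours 33 minutes.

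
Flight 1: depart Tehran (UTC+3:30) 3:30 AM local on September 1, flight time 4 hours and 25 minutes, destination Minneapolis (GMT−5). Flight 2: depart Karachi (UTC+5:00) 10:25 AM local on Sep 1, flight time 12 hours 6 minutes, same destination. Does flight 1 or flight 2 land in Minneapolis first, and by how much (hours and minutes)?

the first, by 13 hours 6 minutes

Flight 1 in UTC: 3:30 AM − 3:30 = 12:00 AM on Sep 1.
+4 hours 25 minutes → arrive 4:25 AM UTC on Sep 1.
Flight 2 in UTC: 10:25 AM − 5:00 = 5:25 AM on Sep 1.
+12 hours and 6 minutes → arrive 5:31 PM UTC on Sep 1.
Flight 1 lands earlier by 13 hours 6 minutes.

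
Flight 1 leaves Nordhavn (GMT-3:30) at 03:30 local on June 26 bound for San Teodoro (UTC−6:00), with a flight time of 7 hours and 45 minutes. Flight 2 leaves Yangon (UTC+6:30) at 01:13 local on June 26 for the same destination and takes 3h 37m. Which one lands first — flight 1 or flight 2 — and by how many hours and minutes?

the second, by 16 hours 25 minutes

Flight 1 in UTC: 03:30 + 3:30 = 07:00 on Jun 26.
+7 hours and 45 minutes → arrive 14:45 UTC on Jun 26.
Flight 2 in UTC: 01:13 − 6:30 = 18:43 on Jun 25.
+3 hours 37 minutes → arrive 22:20 UTC on Jun 25.
Flight 2 lands earlier by 16 hours 25 minutes.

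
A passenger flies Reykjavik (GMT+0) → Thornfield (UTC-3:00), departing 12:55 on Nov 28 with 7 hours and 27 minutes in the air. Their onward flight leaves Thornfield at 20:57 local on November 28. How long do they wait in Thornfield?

3 hours 35 minutes

Reykjavik is at UTC+0, so departure is already 12:55 UTC on Nov 28.
Add 7 hours and 27 minutes flight time → 20:22 UTC.
Thornfield is UTC−3:00, so local arrival = 20:22 − 3:00 = 17:22 on Nov 28.
Layover = 20:57 − 17:22 = 3 hours 35 minutes.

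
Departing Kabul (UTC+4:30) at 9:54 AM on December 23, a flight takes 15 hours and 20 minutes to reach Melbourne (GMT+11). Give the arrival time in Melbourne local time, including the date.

7:44 AM on December 24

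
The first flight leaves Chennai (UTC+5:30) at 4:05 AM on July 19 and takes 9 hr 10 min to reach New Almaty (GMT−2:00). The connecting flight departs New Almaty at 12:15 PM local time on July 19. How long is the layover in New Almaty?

6 hours 30 minutes

Convert departure to UTC: 4:05 AM − 5:30 = 10:35 PM UTC on Jul 18.
Add 9 hours 10 minutes flight time → 7:45 AM UTC (Jul 19).
New Almaty is UTC−2:00, so local arrival = 7:45 AM − 2:00 = 5:45 AM on Jul 19.
Layover = 12:15 PM − 5:45 AM = 6 hours 30 minutes.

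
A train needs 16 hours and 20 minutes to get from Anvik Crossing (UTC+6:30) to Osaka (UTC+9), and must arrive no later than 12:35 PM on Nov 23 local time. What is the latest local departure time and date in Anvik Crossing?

5:45 PM on Nov 22

Target arrival in UTC: 12:35 PM − 9:00 = 3:35 AM on Nov 23.
Subtract 16 hours and 20 minutes → departure 11:15 AM UTC on Nov 22.
Anvik Crossing is UTC+6:30: 11:15 AM + 6:30 = 5:45 PM on Nov 22.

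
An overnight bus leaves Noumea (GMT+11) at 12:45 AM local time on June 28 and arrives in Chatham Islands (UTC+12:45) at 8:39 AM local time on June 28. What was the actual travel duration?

6 hours 9 minutes

Departure in UTC: 12:45 AM − 11:00 = 1:45 PM on Jun 27.
Arrival in UTC: 8:39 AM − 12:45 = 7:54 PM on Jun 27.
Elapsed = 7:54 PM − 1:45 PM = 6 hours 9 minutes.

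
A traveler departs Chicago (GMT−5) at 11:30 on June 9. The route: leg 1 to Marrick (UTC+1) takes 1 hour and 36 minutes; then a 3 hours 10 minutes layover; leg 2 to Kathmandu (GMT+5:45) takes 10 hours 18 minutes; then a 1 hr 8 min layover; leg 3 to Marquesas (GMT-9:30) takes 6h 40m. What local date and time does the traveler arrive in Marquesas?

05:52 on June 10

Convert departure to UTC: 11:30 + 5:00 = 16:30 UTC on Jun 9.
Add 1 hour 36 minutes leg 1 → 18:06 UTC.
Add 3 hours 10 minutes layover in Marrick → 21:16 UTC.
Add 10 hours 18 minutes leg 2 → 07:34 UTC (Jun 10).
Add 1 hour and 8 minutes layover in Kathmandu → 08:42 UTC.
Add 6 hours 40 minutes leg 3 → 15:22 UTC.
Marquesas is UTC−9:30, so local arrival = 15:22 − 9:30 = 05:52 on Jun 10.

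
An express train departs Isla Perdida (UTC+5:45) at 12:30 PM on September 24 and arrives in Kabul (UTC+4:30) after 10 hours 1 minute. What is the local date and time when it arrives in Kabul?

9:16 PM on September 24

Kabul is 1:15 behind Isla Perdida.
After 10 hours and 1 minute it is 10:31 PM in Isla Perdida.
Shift by the zone difference: 10:31 PM − 1:15 = 9:16 PM on Sep 24 in Kabul.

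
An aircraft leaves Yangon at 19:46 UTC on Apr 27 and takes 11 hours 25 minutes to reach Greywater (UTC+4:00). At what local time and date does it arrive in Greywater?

Departure is given in UTC: 19:46 on Apr 27.
Add 11 hours and 25 minutes → 07:11 UTC (Apr 28).
Greywater is UTC+4:00: 07:11 + 4:00 = 11:11 on Apr 28.

11:11 on Apr 28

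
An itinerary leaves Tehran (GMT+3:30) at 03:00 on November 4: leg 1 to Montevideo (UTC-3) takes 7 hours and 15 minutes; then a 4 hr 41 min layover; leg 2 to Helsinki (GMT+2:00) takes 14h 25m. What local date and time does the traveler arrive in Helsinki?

03:51 on Nov 5

Convert departure to UTC: 03:00 − 3:30 = 23:30 UTC on Nov 3.
Add 7 hours 15 minutes leg 1 → 06:45 UTC (Nov 4).
Add 4 hours 41 minutes layover in Montevideo → 11:26 UTC.
Add 14 hours 25 minutes leg 2 → 01:51 UTC (Nov 5).
Helsinki is UTC+2:00, so local arrival = 01:51 + 2:00 = 03:51 on Nov 5.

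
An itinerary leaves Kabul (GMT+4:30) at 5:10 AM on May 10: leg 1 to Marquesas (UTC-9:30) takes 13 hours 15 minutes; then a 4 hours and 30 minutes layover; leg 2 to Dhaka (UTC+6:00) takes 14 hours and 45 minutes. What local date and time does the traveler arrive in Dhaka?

Convert departure to UTC: 5:10 AM − 4:30 = 12:40 AM UTC on May 10.
Add 13 hours and 15 minutes leg 1 → 1:55 PM UTC.
Add 4 hours and 30 minutes layover in Marquesas → 6:25 PM UTC.
Add 14 hours 45 minutes leg 2 → 9:10 AM UTC (May 11).
Dhaka is UTC+6:00, so local arrival = 9:10 AM + 6:00 = 3:10 PM on May 11.

3:10 PM on May 11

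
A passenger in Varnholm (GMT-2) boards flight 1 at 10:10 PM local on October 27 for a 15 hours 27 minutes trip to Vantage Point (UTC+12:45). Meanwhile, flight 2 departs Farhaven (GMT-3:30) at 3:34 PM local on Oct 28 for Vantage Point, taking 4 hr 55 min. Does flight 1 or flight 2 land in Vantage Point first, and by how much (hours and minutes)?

Flight 1 in UTC: 10:10 PM + 2:00 = 12:10 AM on Oct 28.
+15 hours 27 minutes → arrive 3:37 PM UTC on Oct 28.
Flight 2 in UTC: 3:34 PM + 3:30 = 7:04 PM on Oct 28.
+4 hours and 55 minutes → arrive 11:59 PM UTC on Oct 28.
Flight 1 lands earlier by 8 hours 22 minutes.

the first, by 8 hours 22 minutes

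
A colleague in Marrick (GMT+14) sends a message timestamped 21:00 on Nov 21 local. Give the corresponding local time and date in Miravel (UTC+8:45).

15:45 on November 21

In UTC: 21:00 − 14:00 = 07:00 on Nov 21.
Miravel is UTC+8:45: 07:00 + 8:45 = 15:45 on Nov 21.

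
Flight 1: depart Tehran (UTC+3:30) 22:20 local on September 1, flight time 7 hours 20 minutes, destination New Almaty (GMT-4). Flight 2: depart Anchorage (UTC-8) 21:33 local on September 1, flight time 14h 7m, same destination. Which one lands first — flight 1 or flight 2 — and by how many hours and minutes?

the first, by 17 hours 30 minutes

Flight 1 in UTC: 22:20 − 3:30 = 18:50 on Sep 1.
+7 hours 20 minutes → arrive 02:10 UTC on Sep 2.
Flight 2 in UTC: 21:33 + 8:00 = 05:33 on Sep 2.
+14 hours and 7 minutes → arrive 19:40 UTC on Sep 2.
Flight 1 lands earlier by 17 hours 30 minutes.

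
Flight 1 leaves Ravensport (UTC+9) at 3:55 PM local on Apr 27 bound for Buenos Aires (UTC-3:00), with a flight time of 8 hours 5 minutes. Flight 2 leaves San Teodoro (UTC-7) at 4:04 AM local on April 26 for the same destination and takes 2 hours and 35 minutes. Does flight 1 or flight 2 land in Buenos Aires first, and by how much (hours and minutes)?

the second, by 25 hours 21 minutes

Flight 1 in UTC: 3:55 PM − 9:00 = 6:55 AM on Apr 27.
+8 hours 5 minutes → arrive 3:00 PM UTC on Apr 27.
Flight 2 in UTC: 4:04 AM + 7:00 = 11:04 AM on Apr 26.
+2 hours and 35 minutes → arrive 1:39 PM UTC on Apr 26.
Flight 2 lands earlier by 25 hours 21 minutes.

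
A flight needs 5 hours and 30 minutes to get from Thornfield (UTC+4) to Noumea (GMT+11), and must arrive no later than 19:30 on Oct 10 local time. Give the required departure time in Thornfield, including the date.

07:00 on Oct 10

Target arrival in UTC: 19:30 − 11:00 = 08:30 on Oct 10.
Subtract 5 hours 30 minutes → departure 03:00 UTC on Oct 10.
Thornfield is UTC+4:00: 03:00 + 4:00 = 07:00 on Oct 10.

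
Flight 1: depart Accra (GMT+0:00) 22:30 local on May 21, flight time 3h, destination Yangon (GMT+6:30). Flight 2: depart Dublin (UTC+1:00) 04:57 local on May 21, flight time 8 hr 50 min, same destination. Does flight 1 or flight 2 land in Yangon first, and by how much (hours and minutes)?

the second, by 12 hours 43 minutes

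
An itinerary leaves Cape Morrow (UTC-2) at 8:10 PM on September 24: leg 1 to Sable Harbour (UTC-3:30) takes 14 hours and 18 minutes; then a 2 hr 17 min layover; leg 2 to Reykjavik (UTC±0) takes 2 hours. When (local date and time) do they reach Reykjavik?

Convert departure to UTC: 8:10 PM + 2:00 = 10:10 PM UTC on Sep 24.
Add 14 hours and 18 minutes leg 1 → 12:28 PM UTC (Sep 25).
Add 2 hours 17 minutes layover in Sable Harbour → 2:45 PM UTC.
Add 2 hours leg 2 → 4:45 PM UTC.
Reykjavik is UTC+0, so local arrival is the same: 4:45 PM on Sep 25.

4:45 PM on Sep 25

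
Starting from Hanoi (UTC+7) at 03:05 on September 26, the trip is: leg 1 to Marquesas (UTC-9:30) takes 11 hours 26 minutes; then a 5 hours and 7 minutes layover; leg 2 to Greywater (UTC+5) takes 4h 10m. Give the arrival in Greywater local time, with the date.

21:48 on Sep 26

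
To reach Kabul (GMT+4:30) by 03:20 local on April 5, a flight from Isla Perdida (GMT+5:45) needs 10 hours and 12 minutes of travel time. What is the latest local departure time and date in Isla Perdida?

Target arrival in UTC: 03:20 − 4:30 = 22:50 on Apr 4.
Subtract 10 hours and 12 minutes → departure 12:38 UTC on Apr 4.
Isla Perdida is UTC+5:45: 12:38 + 5:45 = 18:23 on Apr 4.

18:23 on Apr 4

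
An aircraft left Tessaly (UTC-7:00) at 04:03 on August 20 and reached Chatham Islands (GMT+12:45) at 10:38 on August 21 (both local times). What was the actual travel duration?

10 hours 50 minutes

Departure in UTC: 04:03 + 7:00 = 11:03 on Aug 20.
Arrival in UTC: 10:38 − 12:45 = 21:53 on Aug 20.
Elapsed = 21:53 − 11:03 = 10 hours 50 minutes.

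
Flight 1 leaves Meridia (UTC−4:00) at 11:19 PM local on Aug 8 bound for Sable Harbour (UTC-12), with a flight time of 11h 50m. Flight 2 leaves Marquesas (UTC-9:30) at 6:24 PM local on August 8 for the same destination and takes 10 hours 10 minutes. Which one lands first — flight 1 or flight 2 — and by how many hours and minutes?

the second, by 1 hour 5 minutes

Flight 1 in UTC: 11:19 PM + 4:00 = 3:19 AM on Aug 9.
+11 hours and 50 minutes → arrive 3:09 PM UTC on Aug 9.
Flight 2 in UTC: 6:24 PM + 9:30 = 3:54 AM on Aug 9.
+10 hours 10 minutes → arrive 2:04 PM UTC on Aug 9.
Flight 2 lands earlier by 1 hour 5 minutes.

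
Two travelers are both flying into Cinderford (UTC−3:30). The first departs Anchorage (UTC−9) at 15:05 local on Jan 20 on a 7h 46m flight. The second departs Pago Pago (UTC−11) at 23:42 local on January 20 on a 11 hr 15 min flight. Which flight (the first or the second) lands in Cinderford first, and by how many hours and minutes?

the first, by 14 hours 6 minutes

Flight 1 in UTC: 15:05 + 9:00 = 00:05 on Jan 21.
+7 hours and 46 minutes → arrive 07:51 UTC on Jan 21.
Flight 2 in UTC: 23:42 + 11:00 = 10:42 on Jan 21.
+11 hours and 15 minutes → arrive 21:57 UTC on Jan 21.
Flight 1 lands earlier by 14 hours 6 minutes.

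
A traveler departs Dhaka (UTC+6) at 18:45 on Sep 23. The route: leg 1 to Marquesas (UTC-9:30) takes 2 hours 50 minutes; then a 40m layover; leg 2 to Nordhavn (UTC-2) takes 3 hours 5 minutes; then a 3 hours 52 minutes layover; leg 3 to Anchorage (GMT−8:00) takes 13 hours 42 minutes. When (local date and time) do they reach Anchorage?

04:54 on September 24

Convert departure to UTC: 18:45 − 6:00 = 12:45 UTC on Sep 23.
Add 2 hours and 50 minutes leg 1 → 15:35 UTC.
Add 40 minutes layover in Marquesas → 16:15 UTC.
Add 3 hours 5 minutes leg 2 → 19:20 UTC.
Add 3 hours and 52 minutes layover in Nordhavn → 23:12 UTC.
Add 13 hours 42 minutes leg 3 → 12:54 UTC (Sep 24).
Anchorage is UTC−8:00, so local arrival = 12:54 − 8:00 = 04:54 on Sep 24.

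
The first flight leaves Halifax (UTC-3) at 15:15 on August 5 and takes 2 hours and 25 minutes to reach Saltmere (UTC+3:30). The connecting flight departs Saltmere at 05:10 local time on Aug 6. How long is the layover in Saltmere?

5 hours

Convert departure to UTC: 15:15 + 3:00 = 18:15 UTC on Aug 5.
Add 2 hours 25 minutes flight time → 20:40 UTC.
Saltmere is UTC+3:30, so local arrival = 20:40 + 3:30 = 00:10 on Aug 6.
Layover = 05:10 − 00:10 = 5 hours.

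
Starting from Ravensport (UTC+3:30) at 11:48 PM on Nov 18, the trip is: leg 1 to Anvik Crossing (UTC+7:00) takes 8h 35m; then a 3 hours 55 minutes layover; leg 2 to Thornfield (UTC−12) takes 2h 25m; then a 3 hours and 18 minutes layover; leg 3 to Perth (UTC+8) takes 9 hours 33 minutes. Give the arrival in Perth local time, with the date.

8:04 AM on November 20

Convert departure to UTC: 11:48 PM − 3:30 = 8:18 PM UTC on Nov 18.
Add 8 hours 35 minutes leg 1 → 4:53 AM UTC (Nov 19).
Add 3 hours and 55 minutes layover in Anvik Crossing → 8:48 AM UTC.
Add 2 hours 25 minutes leg 2 → 11:13 AM UTC.
Add 3 hours and 18 minutes layover in Thornfield → 2:31 PM UTC.
Add 9 hours 33 minutes leg 3 → 12:04 AM UTC (Nov 20).
Perth is UTC+8:00, so local arrival = 12:04 AM + 8:00 = 8:04 AM on Nov 20.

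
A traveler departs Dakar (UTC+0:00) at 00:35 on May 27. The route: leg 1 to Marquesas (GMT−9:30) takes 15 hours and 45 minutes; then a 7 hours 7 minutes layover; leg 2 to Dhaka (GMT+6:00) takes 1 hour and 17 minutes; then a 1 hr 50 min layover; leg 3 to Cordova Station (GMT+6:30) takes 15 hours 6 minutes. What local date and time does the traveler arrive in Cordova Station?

Dakar is at UTC+0, so departure is already 00:35 UTC on May 27.
Add 15 hours 45 minutes leg 1 → 16:20 UTC.
Add 7 hours 7 minutes layover in Marquesas → 23:27 UTC.
Add 1 hour 17 minutes leg 2 → 00:44 UTC (May 28).
Add 1 hour 50 minutes layover in Dhaka → 02:34 UTC.
Add 15 hours 6 minutes leg 3 → 17:40 UTC.
Cordova Station is UTC+6:30, so local arrival = 17:40 + 6:30 = 00:10 on May 29.

00:10 on May 29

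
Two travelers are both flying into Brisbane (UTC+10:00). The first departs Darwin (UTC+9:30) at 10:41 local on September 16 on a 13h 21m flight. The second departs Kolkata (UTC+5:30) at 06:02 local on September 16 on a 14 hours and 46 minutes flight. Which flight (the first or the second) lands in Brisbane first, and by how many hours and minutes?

the first, by 46 minutes

Flight 1 in UTC: 10:41 − 9:30 = 01:11 on Sep 16.
+13 hours 21 minutes → arrive 14:32 UTC on Sep 16.
Flight 2 in UTC: 06:02 − 5:30 = 00:32 on Sep 16.
+14 hours 46 minutes → arrive 15:18 UTC on Sep 16.
Flight 1 lands earlier by 46 minutes.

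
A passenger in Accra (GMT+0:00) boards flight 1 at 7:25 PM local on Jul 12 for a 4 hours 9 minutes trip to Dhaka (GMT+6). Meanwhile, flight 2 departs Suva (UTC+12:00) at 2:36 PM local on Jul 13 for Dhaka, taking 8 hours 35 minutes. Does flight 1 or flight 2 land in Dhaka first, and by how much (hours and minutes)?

Flight 1 departs at 7:25 PM UTC (Jul 12).
+4 hours 9 minutes → arrive 11:34 PM UTC on Jul 12.
Flight 2 in UTC: 2:36 PM − 12:00 = 2:36 AM on Jul 13.
+8 hours and 35 minutes → arrive 11:11 AM UTC on Jul 13.
Flight 1 lands earlier by 11 hours 37 minutes.

the first, by 11 hours 37 minutes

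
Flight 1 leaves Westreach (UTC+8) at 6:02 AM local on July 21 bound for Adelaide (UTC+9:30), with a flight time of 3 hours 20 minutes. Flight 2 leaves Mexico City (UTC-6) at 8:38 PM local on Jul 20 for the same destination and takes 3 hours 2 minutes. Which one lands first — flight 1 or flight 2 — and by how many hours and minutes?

Flight 1 in UTC: 6:02 AM − 8:00 = 10:02 PM on Jul 20.
+3 hours 20 minutes → arrive 1:22 AM UTC on Jul 21.
Flight 2 in UTC: 8:38 PM + 6:00 = 2:38 AM on Jul 21.
+3 hours and 2 minutes → arrive 5:40 AM UTC on Jul 21.
Flight 1 lands earlier by 4 hours 18 minutes.

the first, by 4 hours 18 minutes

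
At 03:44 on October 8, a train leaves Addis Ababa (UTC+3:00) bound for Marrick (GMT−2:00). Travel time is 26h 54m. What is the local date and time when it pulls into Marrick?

01:38 on October 9

Convert departure to UTC: 03:44 − 3:00 = 00:44 UTC on Oct 8.
Add 26 hours 54 minutes travel time → 03:38 UTC (Oct 9).
Marrick is UTC−2:00, so local arrival = 03:38 − 2:00 = 01:38 on Oct 9.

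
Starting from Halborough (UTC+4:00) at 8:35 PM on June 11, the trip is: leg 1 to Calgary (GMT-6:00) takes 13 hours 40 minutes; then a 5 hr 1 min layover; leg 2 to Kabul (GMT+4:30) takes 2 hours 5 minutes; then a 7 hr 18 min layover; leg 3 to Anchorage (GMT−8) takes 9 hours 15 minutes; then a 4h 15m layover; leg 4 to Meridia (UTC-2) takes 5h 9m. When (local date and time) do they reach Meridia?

1:18 PM on June 13

Convert departure to UTC: 8:35 PM − 4:00 = 4:35 PM UTC on Jun 11.
Add 13 hours 40 minutes leg 1 → 6:15 AM UTC (Jun 12).
Add 5 hours and 1 minute layover in Calgary → 11:16 AM UTC.
Add 2 hours 5 minutes leg 2 → 1:21 PM UTC.
Add 7 hours 18 minutes layover in Kabul → 8:39 PM UTC.
Add 9 hours and 15 minutes leg 3 → 5:54 AM UTC (Jun 13).
Add 4 hours 15 minutes layover in Anchorage → 10:09 AM UTC.
Add 5 hours and 9 minutes leg 4 → 3:18 PM UTC.
Meridia is UTC−2:00, so local arrival = 3:18 PM − 2:00 = 1:18 PM on Jun 13.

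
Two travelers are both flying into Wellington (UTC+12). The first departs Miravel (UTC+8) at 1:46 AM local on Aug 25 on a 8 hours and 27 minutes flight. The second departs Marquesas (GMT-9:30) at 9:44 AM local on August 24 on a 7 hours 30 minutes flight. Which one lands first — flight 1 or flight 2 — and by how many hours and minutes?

the first, by 31 minutes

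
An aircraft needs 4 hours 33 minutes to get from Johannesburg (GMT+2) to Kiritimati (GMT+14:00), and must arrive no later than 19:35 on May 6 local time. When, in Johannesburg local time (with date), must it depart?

Target arrival in UTC: 19:35 − 14:00 = 05:35 on May 6.
Subtract 4 hours 33 minutes → departure 01:02 UTC on May 6.
Johannesburg is UTC+2:00: 01:02 + 2:00 = 03:02 on May 6.

03:02 on May 6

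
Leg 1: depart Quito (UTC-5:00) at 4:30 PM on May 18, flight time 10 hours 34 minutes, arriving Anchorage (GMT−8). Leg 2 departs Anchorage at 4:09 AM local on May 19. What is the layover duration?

Convert departure to UTC: 4:30 PM + 5:00 = 9:30 PM UTC on May 18.
Add 10 hours and 34 minutes flight time → 8:04 AM UTC (May 19).
Anchorage is UTC−8:00, so local arrival = 8:04 AM − 8:00 = 12:04 AM on May 19.
Layover = 4:09 AM − 12:04 AM = 4 hours 5 minutes.

4 hours 5 minutes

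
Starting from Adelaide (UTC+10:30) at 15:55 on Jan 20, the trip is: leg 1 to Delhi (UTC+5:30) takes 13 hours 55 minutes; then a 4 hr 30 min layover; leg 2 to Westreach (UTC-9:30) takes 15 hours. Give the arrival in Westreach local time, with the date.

Convert departure to UTC: 15:55 − 10:30 = 05:25 UTC on Jan 20.
Add 13 hours 55 minutes leg 1 → 19:20 UTC.
Add 4 hours 30 minutes layover in Delhi → 23:50 UTC.
Add 15 hours leg 2 → 14:50 UTC (Jan 21).
Westreach is UTC−9:30, so local arrival = 14:50 − 9:30 = 05:20 on Jan 21.

05:20 on January 21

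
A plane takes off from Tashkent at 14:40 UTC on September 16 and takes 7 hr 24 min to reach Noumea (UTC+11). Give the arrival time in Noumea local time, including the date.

09:04 on September 17

Departure is given in UTC: 14:40 on Sep 16.
Add 7 hours 24 minutes → 22:04 UTC.
Noumea is UTC+11:00: 22:04 + 11:00 = 09:04 on Sep 17.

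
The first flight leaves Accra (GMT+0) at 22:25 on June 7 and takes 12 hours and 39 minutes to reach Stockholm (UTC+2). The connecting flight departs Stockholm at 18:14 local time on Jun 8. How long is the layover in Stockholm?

Accra is at UTC+0, so departure is already 22:25 UTC on Jun 7.
Add 12 hours and 39 minutes flight time → 11:04 UTC (Jun 8).
Stockholm is UTC+2:00, so local arrival = 11:04 + 2:00 = 13:04 on Jun 8.
Layover = 18:14 − 13:04 = 5 hours 10 minutes.

5 hours 10 minutes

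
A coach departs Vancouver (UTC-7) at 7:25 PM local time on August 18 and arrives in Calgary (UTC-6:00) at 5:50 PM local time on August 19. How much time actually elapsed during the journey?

Departure in UTC: 7:25 PM + 7:00 = 2:25 AM on Aug 19.
Arrival in UTC: 5:50 PM + 6:00 = 11:50 PM on Aug 19.
Elapsed = 11:50 PM − 2:25 AM = 21 hours 25 minutes.

21 hours 25 minutes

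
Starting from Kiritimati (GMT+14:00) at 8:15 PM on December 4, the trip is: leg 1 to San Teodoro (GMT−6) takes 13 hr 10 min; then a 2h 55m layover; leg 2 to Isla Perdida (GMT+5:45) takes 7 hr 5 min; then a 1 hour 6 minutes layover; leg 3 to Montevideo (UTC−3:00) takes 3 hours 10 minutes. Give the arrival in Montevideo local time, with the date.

Convert departure to UTC: 8:15 PM − 14:00 = 6:15 AM UTC on Dec 4.
Add 13 hours 10 minutes leg 1 → 7:25 PM UTC.
Add 2 hours and 55 minutes layover in San Teodoro → 10:20 PM UTC.
Add 7 hours 5 minutes leg 2 → 5:25 AM UTC (Dec 5).
Add 1 hour 6 minutes layover in Isla Perdida → 6:31 AM UTC.
Add 3 hours and 10 minutes leg 3 → 9:41 AM UTC.
Montevideo is UTC−3:00, so local arrival = 9:41 AM − 3:00 = 6:41 AM on Dec 5.

6:41 AM on Dec 5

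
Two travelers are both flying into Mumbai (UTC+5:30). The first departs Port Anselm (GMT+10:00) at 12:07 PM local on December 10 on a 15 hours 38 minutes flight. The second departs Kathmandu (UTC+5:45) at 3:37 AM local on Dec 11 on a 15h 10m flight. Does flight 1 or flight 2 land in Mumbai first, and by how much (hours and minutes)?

the first, by 19 hours 17 minutes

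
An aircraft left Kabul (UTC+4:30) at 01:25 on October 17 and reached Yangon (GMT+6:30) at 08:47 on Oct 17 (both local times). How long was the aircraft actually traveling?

5 hours 22 minutes

Departure in UTC: 01:25 − 4:30 = 20:55 on Oct 16.
Arrival in UTC: 08:47 − 6:30 = 02:17 on Oct 17.
Elapsed = 02:17 − 20:55 (+1 day) = 5 hours 22 minutes.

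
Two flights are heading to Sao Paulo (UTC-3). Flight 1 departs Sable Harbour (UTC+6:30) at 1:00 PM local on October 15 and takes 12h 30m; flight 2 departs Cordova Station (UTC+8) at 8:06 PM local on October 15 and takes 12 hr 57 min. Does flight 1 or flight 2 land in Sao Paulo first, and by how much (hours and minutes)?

the first, by 6 hours 3 minutes

Flight 1 in UTC: 1:00 PM − 6:30 = 6:30 AM on Oct 15.
+12 hours and 30 minutes → arrive 7:00 PM UTC on Oct 15.
Flight 2 in UTC: 8:06 PM − 8:00 = 12:06 PM on Oct 15.
+12 hours 57 minutes → arrive 1:03 AM UTC on Oct 16.
Flight 1 lands earlier by 6 hours 3 minutes.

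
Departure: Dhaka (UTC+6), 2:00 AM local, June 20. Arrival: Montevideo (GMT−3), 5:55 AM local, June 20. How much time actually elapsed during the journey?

Departure in UTC: 2:00 AM − 6:00 = 8:00 PM on Jun 19.
Arrival in UTC: 5:55 AM + 3:00 = 8:55 AM on Jun 20.
Elapsed = 8:55 AM − 8:00 PM (+1 day) = 12 hours 55 minutes.

12 hours 55 minutes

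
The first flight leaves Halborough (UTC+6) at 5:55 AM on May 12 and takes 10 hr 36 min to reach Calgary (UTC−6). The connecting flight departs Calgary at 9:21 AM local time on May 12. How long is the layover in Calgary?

Convert departure to UTC: 5:55 AM − 6:00 = 11:55 PM UTC on May 11.
Add 10 hours 36 minutes flight time → 10:31 AM UTC (May 12).
Calgary is UTC−6:00, so local arrival = 10:31 AM − 6:00 = 4:31 AM on May 12.
Layover = 9:21 AM − 4:31 AM = 4 hours 50 minutes.

4 hours 50 minutes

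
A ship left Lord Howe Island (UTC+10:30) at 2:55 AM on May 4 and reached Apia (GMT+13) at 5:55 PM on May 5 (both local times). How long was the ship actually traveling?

36 hours 30 minutes

Apia is 2:30 ahead of Lord Howe Island.
Clock-face elapsed time (ignoring zones) is 39 hours.
Actual elapsed = 39 hours − 2:30 = 36 hours 30 minutes.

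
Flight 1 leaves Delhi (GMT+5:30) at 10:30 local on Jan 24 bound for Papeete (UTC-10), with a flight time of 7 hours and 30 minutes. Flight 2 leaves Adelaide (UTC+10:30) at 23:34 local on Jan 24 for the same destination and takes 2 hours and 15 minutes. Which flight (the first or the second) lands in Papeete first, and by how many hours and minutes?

the first, by 2 hours 49 minutes

Flight 1 in UTC: 10:30 − 5:30 = 05:00 on Jan 24.
+7 hours and 30 minutes → arrive 12:30 UTC on Jan 24.
Flight 2 in UTC: 23:34 − 10:30 = 13:04 on Jan 24.
+2 hours 15 minutes → arrive 15:19 UTC on Jan 24.
Flight 1 lands earlier by 2 hours 49 minutes.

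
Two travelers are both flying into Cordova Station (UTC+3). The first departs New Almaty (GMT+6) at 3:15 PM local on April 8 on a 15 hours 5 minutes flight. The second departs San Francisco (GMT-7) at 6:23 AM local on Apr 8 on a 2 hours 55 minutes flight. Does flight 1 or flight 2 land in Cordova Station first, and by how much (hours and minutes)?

the second, by 8 hours 2 minutes

Flight 1 in UTC: 3:15 PM − 6:00 = 9:15 AM on Apr 8.
+15 hours and 5 minutes → arrive 12:20 AM UTC on Apr 9.
Flight 2 in UTC: 6:23 AM + 7:00 = 1:23 PM on Apr 8.
+2 hours 55 minutes → arrive 4:18 PM UTC on Apr 8.
Flight 2 lands earlier by 8 hours 2 minutes.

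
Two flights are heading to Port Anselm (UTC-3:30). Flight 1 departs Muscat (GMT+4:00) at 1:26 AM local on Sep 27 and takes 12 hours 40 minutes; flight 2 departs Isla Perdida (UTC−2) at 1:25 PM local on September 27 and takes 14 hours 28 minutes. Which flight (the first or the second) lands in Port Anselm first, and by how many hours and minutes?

Flight 1 in UTC: 1:26 AM − 4:00 = 9:26 PM on Sep 26.
+12 hours 40 minutes → arrive 10:06 AM UTC on Sep 27.
Flight 2 in UTC: 1:25 PM + 2:00 = 3:25 PM on Sep 27.
+14 hours and 28 minutes → arrive 5:53 AM UTC on Sep 28.
Flight 1 lands earlier by 19 hours 47 minutes.

the first, by 19 hours 47 minutes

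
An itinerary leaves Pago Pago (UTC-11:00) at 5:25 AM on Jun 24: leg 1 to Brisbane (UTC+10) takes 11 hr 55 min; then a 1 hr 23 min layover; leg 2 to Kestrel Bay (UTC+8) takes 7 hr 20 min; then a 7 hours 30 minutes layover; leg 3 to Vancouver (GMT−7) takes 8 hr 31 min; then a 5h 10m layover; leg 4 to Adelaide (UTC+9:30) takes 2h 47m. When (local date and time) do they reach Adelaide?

Convert departure to UTC: 5:25 AM + 11:00 = 4:25 PM UTC on Jun 24.
Add 11 hours 55 minutes leg 1 → 4:20 AM UTC (Jun 25).
Add 1 hour and 23 minutes layover in Brisbane → 5:43 AM UTC.
Add 7 hours 20 minutes leg 2 → 1:03 PM UTC.
Add 7 hours and 30 minutes layover in Kestrel Bay → 8:33 PM UTC.
Add 8 hours 31 minutes leg 3 → 5:04 AM UTC (Jun 26).
Add 5 hours and 10 minutes layover in Vancouver → 10:14 AM UTC.
Add 2 hours and 47 minutes leg 4 → 1:01 PM UTC.
Adelaide is UTC+9:30, so local arrival = 1:01 PM + 9:30 = 10:31 PM on Jun 26.

10:31 PM on June 26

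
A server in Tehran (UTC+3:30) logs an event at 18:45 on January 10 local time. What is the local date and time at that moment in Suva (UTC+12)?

In UTC: 18:45 − 3:30 = 15:15 on Jan 10.
Suva is UTC+12:00: 15:15 + 12:00 = 03:15 on Jan 11.

03:15 on January 11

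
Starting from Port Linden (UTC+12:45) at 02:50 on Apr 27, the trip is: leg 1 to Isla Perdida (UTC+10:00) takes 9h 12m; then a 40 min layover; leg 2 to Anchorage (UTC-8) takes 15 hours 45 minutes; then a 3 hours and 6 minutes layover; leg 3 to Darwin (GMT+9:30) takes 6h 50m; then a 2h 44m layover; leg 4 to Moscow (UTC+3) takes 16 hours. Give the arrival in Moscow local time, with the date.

23:22 on April 28

Convert departure to UTC: 02:50 − 12:45 = 14:05 UTC on Apr 26.
Add 9 hours 12 minutes leg 1 → 23:17 UTC.
Add 40 minutes layover in Isla Perdida → 23:57 UTC.
Add 15 hours and 45 minutes leg 2 → 15:42 UTC (Apr 27).
Add 3 hours and 6 minutes layover in Anchorage → 18:48 UTC.
Add 6 hours and 50 minutes leg 3 → 01:38 UTC (Apr 28).
Add 2 hours and 44 minutes layover in Darwin → 04:22 UTC.
Add 16 hours leg 4 → 20:22 UTC.
Moscow is UTC+3:00, so local arrival = 20:22 + 3:00 = 23:22 on Apr 28.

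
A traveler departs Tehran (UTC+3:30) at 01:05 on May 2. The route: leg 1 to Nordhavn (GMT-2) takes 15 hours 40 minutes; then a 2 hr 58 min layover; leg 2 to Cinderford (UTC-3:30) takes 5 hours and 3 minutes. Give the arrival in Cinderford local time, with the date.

Convert departure to UTC: 01:05 − 3:30 = 21:35 UTC on May 1.
Add 15 hours 40 minutes leg 1 → 13:15 UTC (May 2).
Add 2 hours 58 minutes layover in Nordhavn → 16:13 UTC.
Add 5 hours and 3 minutes leg 2 → 21:16 UTC.
Cinderford is UTC−3:30, so local arrival = 21:16 − 3:30 = 17:46 on May 2.

17:46 on May 2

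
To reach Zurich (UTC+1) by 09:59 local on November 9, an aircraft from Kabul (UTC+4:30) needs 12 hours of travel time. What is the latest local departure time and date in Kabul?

Target arrival in UTC: 09:59 − 1:00 = 08:59 on Nov 9.
Subtract 12 hours → departure 20:59 UTC on Nov 8.
Kabul is UTC+4:30: 20:59 + 4:30 = 01:29 on Nov 9.

01:29 on November 9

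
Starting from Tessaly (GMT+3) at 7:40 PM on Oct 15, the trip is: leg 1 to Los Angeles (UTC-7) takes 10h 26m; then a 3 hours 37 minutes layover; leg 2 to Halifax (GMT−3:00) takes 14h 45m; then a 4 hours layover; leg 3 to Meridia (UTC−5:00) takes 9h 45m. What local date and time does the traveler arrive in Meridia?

6:13 AM on Oct 17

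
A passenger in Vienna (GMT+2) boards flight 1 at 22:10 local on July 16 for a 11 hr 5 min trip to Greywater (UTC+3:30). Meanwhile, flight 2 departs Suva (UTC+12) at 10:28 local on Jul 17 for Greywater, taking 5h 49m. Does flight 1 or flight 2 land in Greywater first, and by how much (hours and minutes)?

the second, by 2 hours 58 minutes

Flight 1 in UTC: 22:10 − 2:00 = 20:10 on Jul 16.
+11 hours and 5 minutes → arrive 07:15 UTC on Jul 17.
Flight 2 in UTC: 10:28 − 12:00 = 22:28 on Jul 16.
+5 hours 49 minutes → arrive 04:17 UTC on Jul 17.
Flight 2 lands earlier by 2 hours 58 minutes.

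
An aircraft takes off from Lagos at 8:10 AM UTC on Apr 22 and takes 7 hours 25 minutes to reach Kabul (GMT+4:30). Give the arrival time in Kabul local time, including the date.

8:05 PM on April 22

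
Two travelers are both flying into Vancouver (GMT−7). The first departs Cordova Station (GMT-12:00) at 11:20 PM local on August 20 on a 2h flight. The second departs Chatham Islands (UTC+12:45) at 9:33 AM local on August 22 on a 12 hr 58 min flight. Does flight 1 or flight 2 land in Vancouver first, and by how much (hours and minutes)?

the first, by 20 hours 26 minutes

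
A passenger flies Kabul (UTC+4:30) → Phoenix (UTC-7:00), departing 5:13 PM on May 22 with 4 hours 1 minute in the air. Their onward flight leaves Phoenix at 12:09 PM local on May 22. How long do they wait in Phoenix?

2 hours 25 minutes

Convert departure to UTC: 5:13 PM − 4:30 = 12:43 PM UTC on May 22.
Add 4 hours and 1 minute flight time → 4:44 PM UTC.
Phoenix is UTC−7:00, so local arrival = 4:44 PM − 7:00 = 9:44 AM on May 22.
Layover = 12:09 PM − 9:44 AM = 2 hours 25 minutes.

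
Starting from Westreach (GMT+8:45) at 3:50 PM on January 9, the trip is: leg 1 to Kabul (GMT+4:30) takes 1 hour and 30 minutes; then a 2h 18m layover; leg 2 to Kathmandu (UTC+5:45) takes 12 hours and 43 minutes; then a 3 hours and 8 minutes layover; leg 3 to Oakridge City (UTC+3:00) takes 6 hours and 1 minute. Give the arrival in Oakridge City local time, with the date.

11:45 AM on January 10

Convert departure to UTC: 3:50 PM − 8:45 = 7:05 AM UTC on Jan 9.
Add 1 hour 30 minutes leg 1 → 8:35 AM UTC.
Add 2 hours and 18 minutes layover in Kabul → 10:53 AM UTC.
Add 12 hours 43 minutes leg 2 → 11:36 PM UTC.
Add 3 hours 8 minutes layover in Kathmandu → 2:44 AM UTC (Jan 10).
Add 6 hours 1 minute leg 3 → 8:45 AM UTC.
Oakridge City is UTC+3:00, so local arrival = 8:45 AM + 3:00 = 11:45 AM on Jan 10.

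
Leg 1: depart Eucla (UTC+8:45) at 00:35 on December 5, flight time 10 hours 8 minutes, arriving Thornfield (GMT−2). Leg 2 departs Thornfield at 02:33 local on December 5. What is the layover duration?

2 hours 35 minutes

Convert departure to UTC: 00:35 − 8:45 = 15:50 UTC on Dec 4.
Add 10 hours 8 minutes flight time → 01:58 UTC (Dec 5).
Thornfield is UTC−2:00, so local arrival = 01:58 − 2:00 = 23:58 on Dec 4.
Layover = 02:33 − 23:58 (+1 day) = 2 hours 35 minutes.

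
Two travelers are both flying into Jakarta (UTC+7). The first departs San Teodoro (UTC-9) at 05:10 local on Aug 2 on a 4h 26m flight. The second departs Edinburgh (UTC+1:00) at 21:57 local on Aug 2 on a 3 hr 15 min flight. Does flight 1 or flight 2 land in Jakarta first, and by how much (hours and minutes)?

Flight 1 in UTC: 05:10 + 9:00 = 14:10 on Aug 2.
+4 hours 26 minutes → arrive 18:36 UTC on Aug 2.
Flight 2 in UTC: 21:57 − 1:00 = 20:57 on Aug 2.
+3 hours 15 minutes → arrive 00:12 UTC on Aug 3.
Flight 1 lands earlier by 5 hours 36 minutes.

the first, by 5 hours 36 minutes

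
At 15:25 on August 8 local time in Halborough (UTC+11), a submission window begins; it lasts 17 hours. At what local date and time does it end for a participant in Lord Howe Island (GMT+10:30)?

07:55 on Aug 9

Lord Howe Island is 0:30 behind Halborough.
After 17 hours it is 08:25 (Aug 9) in Halborough.
Shift by the zone difference: 08:25 − 0:30 = 07:55 on Aug 9 in Lord Howe Island.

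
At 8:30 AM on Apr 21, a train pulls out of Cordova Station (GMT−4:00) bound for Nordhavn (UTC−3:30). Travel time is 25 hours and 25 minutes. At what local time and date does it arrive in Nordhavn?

Convert departure to UTC: 8:30 AM + 4:00 = 12:30 PM UTC on Apr 21.
Add 25 hours 25 minutes travel time → 1:55 PM UTC (Apr 22).
Nordhavn is UTC−3:30, so local arrival = 1:55 PM − 3:30 = 10:25 AM on Apr 22.

10:25 AM on April 22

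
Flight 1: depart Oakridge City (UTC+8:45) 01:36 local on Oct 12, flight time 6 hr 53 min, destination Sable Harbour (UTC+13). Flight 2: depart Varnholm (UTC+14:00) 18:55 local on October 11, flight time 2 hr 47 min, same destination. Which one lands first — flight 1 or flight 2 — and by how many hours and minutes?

Flight 1 in UTC: 01:36 − 8:45 = 16:51 on Oct 11.
+6 hours and 53 minutes → arrive 23:44 UTC on Oct 11.
Flight 2 in UTC: 18:55 − 14:00 = 04:55 on Oct 11.
+2 hours 47 minutes → arrive 07:42 UTC on Oct 11.
Flight 2 lands earlier by 16 hours 2 minutes.

the second, by 16 hours 2 minutes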